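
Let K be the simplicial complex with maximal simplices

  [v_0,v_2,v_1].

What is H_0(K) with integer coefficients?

H_0 = Z.

Fix the vertex order v_0 < v_1 < v_2 and write every simplex with vertices in increasing order. Then dim K = 2 and the simplices of K are:

  0-simplices (3): [v_0], [v_1], [v_2]
  1-simplices (3): [v_0,v_1], [v_0,v_2], [v_1,v_2]
  2-simplices (1): [v_0,v_1,v_2]

Hence C_0 ≅ Z^3, C_1 ≅ Z^3, C_2 ≅ Z^1.

The boundary map ∂_1: C_1 → C_0 is given by ∂[p,q] = [q] − [p]. For instance
  ∂[v_0,v_1] = [v_1] − [v_0].
This gives a 3×3 integer matrix of rank 2; reducing to Smith normal form yields diagonal entries (1,1).

Boundary ∂_2: C_2 → C_1 maps a triangle to the signed sum of its edges. For instance
  ∂[v_0,v_1,v_2] = [v_1,v_2] − [v_0,v_2] + [v_0,v_1].
The resulting 3×1 matrix has rank 1, and its Smith normal form has invariant factors (1).

From H_k ≅ ker(∂_k) / im(∂_{k+1}) we obtain:

  H_0: rank C_0 − rank ∂_1 = 3 − 2 = 1, and the invariant factors of ∂_1 are all 1, so H_0 = Z.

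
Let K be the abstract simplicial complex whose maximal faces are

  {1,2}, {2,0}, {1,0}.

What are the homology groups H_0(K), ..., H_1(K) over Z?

We work with the vertex ordering 0 < 1 < 2. The simplices of K, each written with vertices in increasing order, are:

  0-simplices (3): [0], [1], [2]
  1-simplices (3): [0,1], [0,2], [1,2]

Hence C_0 ≅ Z^3, C_1 ≅ Z^3.

∂_1: C_1 → C_0 is given by ∂[p,q] = [q] − [p].
The 3×3 boundary matrix has rank 2 and Smith normal form diag(1,1).

From H_k ≅ ker(∂_k) / im(∂_{k+1}) we obtain:

  H_0: rank C_0 − rank ∂_1 = 3 − 2 = 1, and the invariant factors of ∂_1 are all 1, so H_0 = Z.
  H_1: rank ker ∂_1 − rank ∂_2 = (3 − 2) − 0 = 1, and there is no ∂_2, so H_1 = Z.

H_0 = Z,  H_1 = Z.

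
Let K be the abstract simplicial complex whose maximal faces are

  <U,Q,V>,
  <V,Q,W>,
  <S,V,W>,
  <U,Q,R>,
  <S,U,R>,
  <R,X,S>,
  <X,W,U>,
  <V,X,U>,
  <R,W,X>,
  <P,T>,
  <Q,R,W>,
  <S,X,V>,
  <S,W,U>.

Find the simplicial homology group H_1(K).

Order the vertices as P < Q < R < S < T < U < V < W < X. Listing each simplex with vertices in this order, K has dimension 2 with simplices:

  0-simplices (9): P, Q, R, S, T, U, V, W, X
  1-simplices (19): PT, QR, QU, QV, QW, RS, RU, RW, RX, SU, SV, SW, SX, UV, UW, UX, VW, VX, WX
  2-simplices (12): QRU, QRW, QUV, QVW, RSU, RSX, RWX, SUW, SVW, SVX, UVX, UWX

giving chain groups C_0 ≅ Z^9, C_1 ≅ Z^19, C_2 ≅ Z^12.

Boundary ∂_1: C_1 → C_0 maps an edge to its endpoints' difference, ∂[p,q] = q − p.
The 9×19 boundary matrix has rank 7 and Smith normal form diag(1,1,1,1,1,1,1).

The boundary map ∂_2: C_2 → C_1 maps a triangle to the signed sum of its edges. For instance
  ∂RSX = SX − RX + RS,
  ∂UWX = WX − UX + UW.
This gives a 19×12 integer matrix of rank 12; reducing to Smith normal form yields diagonal entries (1,1,1,1,1,1,1,1,1,1,1,2).

From H_k ≅ ker(∂_k) / im(∂_{k+1}) we obtain:

  H_1: rank ker ∂_1 − rank ∂_2 = (19 − 7) − 12 = 0, and ∂_2 has invariant factor 2 > 1, so H_1 = Z/2Z.

(K is a triangulation of the disjoint union of the 1-simplex and the real projective plane RP^2.)

H_1 ≅ Z/2Z.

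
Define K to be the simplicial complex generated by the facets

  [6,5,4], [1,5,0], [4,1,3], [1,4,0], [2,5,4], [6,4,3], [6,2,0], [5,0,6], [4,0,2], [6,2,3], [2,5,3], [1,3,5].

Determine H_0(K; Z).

H_0 ≅ Z.

Fix the vertex order 0 < 1 < 2 < 3 < 4 < 5 < 6 and write every simplex with vertices in increasing order. Then dim K = 2 and the simplices of K are:

  0-simplices (7): [0], [1], [2], [3], [4], [5], [6]
  1-simplices (18): [0,1], [0,2], [0,4], [0,5], [0,6], [1,3], [1,4], [1,5], [2,3], [2,4], [2,5], [2,6], [3,4], [3,5], [3,6], [4,5], [4,6], [5,6]
  2-simplices (12): [0,1,4], [0,1,5], [0,2,4], [0,2,6], [0,5,6], [1,3,4], [1,3,5], [2,3,5], [2,3,6], [2,4,5], [3,4,6], [4,5,6]

Hence C_0 ≅ Z^7, C_1 ≅ Z^18, C_2 ≅ Z^12.

Boundary ∂_1: C_1 → C_0 is given by ∂[p,q] = [q] − [p]. For instance
  ∂[5,6] = [6] − [5].
As a 7×18 matrix over Z this has rank 6, with invariant factors (1,1,1,1,1,1).

∂_2: C_2 → C_1 acts by ∂[p,q,r] = [q,r] − [p,r] + [p,q]. For instance
  ∂[2,3,6] = [3,6] − [2,6] + [2,3],
  ∂[4,5,6] = [5,6] − [4,6] + [4,5].
As a 18×12 matrix over Z this has rank 12, with invariant factors (1,1,1,1,1,1,1,1,1,1,1,2).

Now H_k = ker ∂_k / im ∂_{k+1}, so:

  H_0: rank C_0 − rank ∂_1 = 7 − 6 = 1, and the invariant factors of ∂_1 are all 1, so H_0 = Z.

(K is a triangulation of the real projective plane RP^2.)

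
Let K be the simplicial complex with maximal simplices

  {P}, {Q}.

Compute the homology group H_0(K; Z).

We work with the vertex ordering P < Q. The simplices of K, each written with vertices in increasing order, are:

  0-simplices (2): P, Q

Hence C_0 ≅ Z^2.

Computing H_k = (kernel of ∂_k) / (image of ∂_{k+1}):

  H_0: rank C_0 − rank ∂_1 = 2 − 0 = 2, and there is no ∂_1, so H_0 = Z^2.

H_0 = Z^2.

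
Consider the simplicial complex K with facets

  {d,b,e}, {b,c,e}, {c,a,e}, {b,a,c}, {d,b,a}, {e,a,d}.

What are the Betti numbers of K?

Fix the vertex order a < b < c < d < e and write every simplex with vertices in increasing order. Then dim K = 2 and the simplices of K are:

  0-simplices (5): a, b, c, d, e
  1-simplices (9): ab, ac, ad, ae, bc, bd, be, ce, de
  2-simplices (6): abc, abd, ace, ade, bce, bde

giving chain groups C_0 ≅ Z^5, C_1 ≅ Z^9, C_2 ≅ Z^6.

∂_1: C_1 → C_0 maps an edge to its endpoints' difference, ∂[p,q] = q − p.
As a 5×9 matrix over Z this has rank 4, with invariant factors (1,1,1,1).

The boundary map ∂_2: C_2 → C_1 sends each 2-simplex [p,q,r] to [q,r] − [p,r] + [p,q]. For instance
  ∂abc = bc − ac + ab,
  ∂bce = ce − be + bc.
The resulting 9×6 matrix has rank 5, and its Smith normal form has invariant factors (1,1,1,1,1).

Reading off H_k = ker ∂_k / im ∂_{k+1}:

  H_0: rank C_0 − rank ∂_1 = 5 − 4 = 1, and the invariant factors of ∂_1 are all 1, so H_0 ≅ Z.
  H_1: rank ker ∂_1 − rank ∂_2 = (9 − 4) − 5 = 0, and the invariant factors of ∂_2 are all 1, so H_1 ≅ 0.
  H_2: rank ker ∂_2 − rank ∂_3 = (6 − 5) − 0 = 1, and there is no ∂_3, so H_2 ≅ Z.

As a check, the Euler characteristic is 5 − 9 + 6 = 2, which agrees with 1 − 0 + 1 = 2.

Hence the Betti numbers are b_0 = 1, b_1 = 0, b_2 = 1.

b_0 = 1, b_1 = 0, b_2 = 1.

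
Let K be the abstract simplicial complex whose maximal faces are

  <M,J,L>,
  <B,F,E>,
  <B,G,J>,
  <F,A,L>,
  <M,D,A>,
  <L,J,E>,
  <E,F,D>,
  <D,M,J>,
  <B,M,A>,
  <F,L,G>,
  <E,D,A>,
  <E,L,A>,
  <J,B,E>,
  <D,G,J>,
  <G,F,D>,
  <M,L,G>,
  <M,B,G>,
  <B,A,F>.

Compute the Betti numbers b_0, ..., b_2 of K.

Take the total order A < B < D < E < F < G < J < L < M on the vertex set. Then K (dimension 2) consists of the simplices:

  0-simplices (9): A, B, D, E, F, G, J, L, M
  1-simplices (27): AB, AD, AE, AF, AL, AM, BE, BF, BG, BJ, BM, DE, DF, DG, DJ, DM, EF, EJ, EL, FG, FL, GJ, GL, GM, JL, JM, LM
  2-simplices (18): ABF, ABM, ADE, ADM, AEL, AFL, BEF, BEJ, BGJ, BGM, DEF, DFG, DGJ, DJM, EJL, FGL, GLM, JLM

so the chain groups are C_0 ≅ Z^9, C_1 ≅ Z^27, C_2 ≅ Z^18.

Boundary ∂_1: C_1 → C_0 sends each edge [p,q] (with p < q) to q − p. For instance
  ∂BJ = J − B.
The resulting 9×27 matrix has rank 8, and its Smith normal form has invariant factors (1,1,1,1,1,1,1,1).

The boundary map ∂_2: C_2 → C_1 sends each 2-simplex [p,q,r] to [q,r] − [p,r] + [p,q]. For instance
  ∂ABF = BF − AF + AB,
  ∂DFG = FG − DG + DF.
This gives a 27×18 integer matrix of rank 18; reducing to Smith normal form yields diagonal entries (1,1,1,1,1,1,1,1,1,1,1,1,1,1,1,1,1,2).

Now H_k = ker ∂_k / im ∂_{k+1}, so:

  H_0: rank C_0 − rank ∂_1 = 9 − 8 = 1, and the invariant factors of ∂_1 are all 1, so H_0 = Z.
  H_1: rank ker ∂_1 − rank ∂_2 = (27 − 8) − 18 = 1, and ∂_2 has invariant factor 2 > 1, so H_1 = Z × Z/2.
  H_2: rank ker ∂_2 − rank ∂_3 = (18 − 18) − 0 = 0, and there is no ∂_3, so H_2 = 0.

(K is a triangulation of the Klein bottle.)

Hence the Betti numbers are b_0 = 1, b_1 = 1, b_2 = 0.

b_0 = 1, b_1 = 1, b_2 = 0.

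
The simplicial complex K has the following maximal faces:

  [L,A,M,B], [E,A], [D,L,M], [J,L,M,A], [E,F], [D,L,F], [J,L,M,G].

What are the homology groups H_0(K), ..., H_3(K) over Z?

H_0 = Z,  H_1 = Z,  H_2 = 0,  H_3 = 0.

We work with the vertex ordering A < B < D < E < F < G < J < L < M. The simplices of K, each written with vertices in increasing order, are:

  0-simplices (9): A, B, D, E, F, G, J, L, M
  1-simplices (18): AB, AE, AJ, AL, AM, BL, BM, DF, DL, DM, EF, FL, GJ, GL, GM, JL, JM, LM
  2-simplices (12): ABL, ABM, AJL, AJM, ALM, BLM, DFL, DLM, GJL, GJM, GLM, JLM
  3-simplices (3): ABLM, AJLM, GJLM

giving chain groups C_0 ≅ Z^9, C_1 ≅ Z^18, C_2 ≅ Z^12, C_3 ≅ Z^3.

Boundary ∂_1: C_1 → C_0 is given by ∂[p,q] = [q] − [p].
As a 9×18 matrix over Z this has rank 8, with invariant factors (1,1,1,1,1,1,1,1).

∂_2: C_2 → C_1 sends each 2-simplex [p,q,r] to [q,r] − [p,r] + [p,q]. For instance
  ∂AJM = JM − AM + AJ,
  ∂ABM = BM − AM + AB.
The 18×12 boundary matrix has rank 9 and Smith normal form diag(1,1,1,1,1,1,1,1,1).

Boundary ∂_3: C_3 → C_2 sends each 3-simplex σ to the alternating sum Σ_i (−1)^i (σ with its i-th vertex removed). For instance
  ∂ABLM = BLM − ALM + ABM − ABL,
  ∂GJLM = JLM − GLM + GJM − GJL.
As a 12×3 matrix over Z this has rank 3, with invariant factors (1,1,1).

Now H_k = ker ∂_k / im ∂_{k+1}, so:

  H_0: rank C_0 − rank ∂_1 = 9 − 8 = 1, and the invariant factors of ∂_1 are all 1, so H_0 ≅ Z.
  H_1: rank ker ∂_1 − rank ∂_2 = (18 − 8) − 9 = 1, and the invariant factors of ∂_2 are all 1, so H_1 ≅ Z.
  H_2: rank ker ∂_2 − rank ∂_3 = (12 − 9) − 3 = 0, and the invariant factors of ∂_3 are all 1, so H_2 ≅ 0.
  H_3: rank ker ∂_3 − rank ∂_4 = (3 − 3) − 0 = 0, and there is no ∂_4, so H_3 ≅ 0.

As a check, the Euler characteristic is 9 − 18 + 12 − 3 = 0, which agrees with 1 − 1 + 0 − 0 = 0.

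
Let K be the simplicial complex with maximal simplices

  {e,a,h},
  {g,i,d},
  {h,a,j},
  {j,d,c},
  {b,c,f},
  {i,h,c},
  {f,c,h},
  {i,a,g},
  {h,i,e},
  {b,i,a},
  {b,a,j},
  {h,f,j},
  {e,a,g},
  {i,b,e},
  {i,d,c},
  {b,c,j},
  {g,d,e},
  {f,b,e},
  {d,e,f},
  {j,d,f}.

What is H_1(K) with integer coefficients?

H_1 = Z ⊕ Z/2.

Take the total order a < b < c < d < e < f < g < h < i < j on the vertex set. Then K (dimension 2) consists of the simplices:

  0-simplices (10): a, b, c, d, e, f, g, h, i, j
  1-simplices (30): ab, ae, ag, ah, ai, aj, bc, be, bf, bi, bj, cd, cf, ch, ci, cj, de, df, dg, di, dj, ef, eg, eh, ei, fh, fj, gi, hi, hj
  2-simplices (20): abi, abj, aeg, aeh, agi, ahj, bcf, bcj, bef, bei, cdi, cdj, cfh, chi, def, deg, dfj, dgi, ehi, fhj

giving chain groups C_0 ≅ Z^10, C_1 ≅ Z^30, C_2 ≅ Z^20.

The boundary map ∂_1: C_1 → C_0 maps an edge to its endpoints' difference, ∂[p,q] = q − p.
The resulting 10×30 matrix has rank 9, and its Smith normal form has invariant factors (1,1,1,1,1,1,1,1,1).

The boundary map ∂_2: C_2 → C_1 maps a triangle to the signed sum of its edges. For instance
  ∂bcj = cj − bj + bc,
  ∂chi = hi − ci + ch.
This gives a 30×20 integer matrix of rank 20; reducing to Smith normal form yields diagonal entries (1,1,1,1,1,1,1,1,1,1,1,1,1,1,1,1,1,1,1,2).

Reading off H_k = ker ∂_k / im ∂_{k+1}:

  H_1: rank ker ∂_1 − rank ∂_2 = (30 − 9) − 20 = 1, and ∂_2 has invariant factor 2 > 1, so H_1 ≅ Z ⊕ Z/2.

(K is a triangulation of the Klein bottle.)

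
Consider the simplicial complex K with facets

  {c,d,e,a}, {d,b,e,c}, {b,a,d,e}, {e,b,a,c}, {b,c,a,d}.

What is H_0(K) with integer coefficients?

Fix the vertex order a < b < c < d < e and write every simplex with vertices in increasing order. Then dim K = 3 and the simplices of K are:

  0-simplices (5): a, b, c, d, e
  1-simplices (10): ab, ac, ad, ae, bc, bd, be, cd, ce, de
  2-simplices (10): abc, abd, abe, acd, ace, ade, bcd, bce, bde, cde
  3-simplices (5): abcd, abce, abde, acde, bcde

giving chain groups C_0 ≅ Z^5, C_1 ≅ Z^10, C_2 ≅ Z^10, C_3 ≅ Z^5.

∂_1: C_1 → C_0 maps an edge to its endpoints' difference, ∂[p,q] = q − p. For instance
  ∂ad = d − a.
The 5×10 boundary matrix has rank 4 and Smith normal form diag(1,1,1,1).

Boundary ∂_2: C_2 → C_1 maps a triangle to the signed sum of its edges. For instance
  ∂ace = ce − ae + ac,
  ∂acd = cd − ad + ac.
The resulting 10×10 matrix has rank 6, and its Smith normal form has invariant factors (1,1,1,1,1,1).

The boundary map ∂_3: C_3 → C_2 sends each 3-simplex σ to the alternating sum Σ_i (−1)^i (σ with its i-th vertex removed). For instance
  ∂abde = bde − ade + abe − abd,
  ∂bcde = cde − bde + bce − bcd.
This gives a 10×5 integer matrix of rank 4; reducing to Smith normal form yields diagonal entries (1,1,1,1).

Now H_k = ker ∂_k / im ∂_{k+1}, so:

  H_0: rank C_0 − rank ∂_1 = 5 − 4 = 1, and the invariant factors of ∂_1 are all 1, so H_0 = Z.

H_0 = Z.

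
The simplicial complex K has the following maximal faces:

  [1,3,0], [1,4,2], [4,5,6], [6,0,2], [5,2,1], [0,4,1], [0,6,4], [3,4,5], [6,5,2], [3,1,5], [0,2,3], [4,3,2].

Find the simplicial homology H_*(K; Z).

H_0 ≅ Z,  H_1 ≅ Z/2Z,  H_2 = 0.

We work with the vertex ordering 0 < 1 < 2 < 3 < 4 < 5 < 6. The simplices of K, each written with vertices in increasing order, are:

  0-simplices (7): [0], [1], [2], [3], [4], [5], [6]
  1-simplices (18): [0,1], [0,2], [0,3], [0,4], [0,6], [1,2], [1,3], [1,4], [1,5], [2,3], [2,4], [2,5], [2,6], [3,4], [3,5], [4,5], [4,6], [5,6]
  2-simplices (12): [0,1,3], [0,1,4], [0,2,3], [0,2,6], [0,4,6], [1,2,4], [1,2,5], [1,3,5], [2,3,4], [2,5,6], [3,4,5], [4,5,6]

Hence C_0 ≅ Z^7, C_1 ≅ Z^18, C_2 ≅ Z^12.

The boundary map ∂_1: C_1 → C_0 is given by ∂[p,q] = [q] − [p]. For instance
  ∂[1,4] = [4] − [1].
The resulting 7×18 matrix has rank 6, and its Smith normal form has invariant factors (1,1,1,1,1,1).

∂_2: C_2 → C_1 acts by ∂[p,q,r] = [q,r] − [p,r] + [p,q]. For instance
  ∂[2,5,6] = [5,6] − [2,6] + [2,5],
  ∂[0,2,3] = [2,3] − [0,3] + [0,2].
This gives a 18×12 integer matrix of rank 12; reducing to Smith normal form yields diagonal entries (1,1,1,1,1,1,1,1,1,1,1,2).

Computing H_k = (kernel of ∂_k) / (image of ∂_{k+1}):

  H_0: rank C_0 − rank ∂_1 = 7 − 6 = 1, and the invariant factors of ∂_1 are all 1, so H_0 = Z.
  H_1: rank ker ∂_1 − rank ∂_2 = (18 − 6) − 12 = 0, and ∂_2 has invariant factor 2 > 1, so H_1 = Z/2Z.
  H_2: rank ker ∂_2 − rank ∂_3 = (12 − 12) − 0 = 0, and there is no ∂_3, so H_2 = 0.

As a check, the Euler characteristic is 7 − 18 + 12 = 1, which agrees with 1 − 0 + 0 = 1.
(K is a triangulation of the real projective plane RP^2.)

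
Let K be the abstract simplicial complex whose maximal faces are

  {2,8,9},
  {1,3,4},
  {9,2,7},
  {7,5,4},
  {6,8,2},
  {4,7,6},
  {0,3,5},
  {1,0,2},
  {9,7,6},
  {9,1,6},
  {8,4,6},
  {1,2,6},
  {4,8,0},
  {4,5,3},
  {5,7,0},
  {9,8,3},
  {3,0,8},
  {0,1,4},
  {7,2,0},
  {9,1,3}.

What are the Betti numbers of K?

We work with the vertex ordering 0 < 1 < 2 < 3 < 4 < 5 < 6 < 7 < 8 < 9. The simplices of K, each written with vertices in increasing order, are:

  0-simplices (10): [0], [1], [2], [3], [4], [5], [6], [7], [8], [9]
  1-simplices (30): (30 of them)
  2-simplices (20): (20 of them)

Hence C_0 ≅ Z^10, C_1 ≅ Z^30, C_2 ≅ Z^20.

The boundary map ∂_1: C_1 → C_0 sends each edge [p,q] (with p < q) to q − p.
This gives a 10×30 integer matrix of rank 9; reducing to Smith normal form yields diagonal entries (1,1,1,1,1,1,1,1,1).

∂_2: C_2 → C_1 maps a triangle to the signed sum of its edges. For instance
  ∂[2,7,9] = [7,9] − [2,9] + [2,7],
  ∂[0,1,2] = [1,2] − [0,2] + [0,1].
As a 30×20 matrix over Z this has rank 20, with invariant factors (1,1,1,1,1,1,1,1,1,1,1,1,1,1,1,1,1,1,1,2).

Now H_k = ker ∂_k / im ∂_{k+1}, so:

  H_0: rank C_0 − rank ∂_1 = 10 − 9 = 1, and the invariant factors of ∂_1 are all 1, so H_0 ≅ Z.
  H_1: rank ker ∂_1 − rank ∂_2 = (30 − 9) − 20 = 1, and ∂_2 has invariant factor 2 > 1, so H_1 ≅ Z ⊕ Z/2.
  H_2: rank ker ∂_2 − rank ∂_3 = (20 − 20) − 0 = 0, and there is no ∂_3, so H_2 ≅ 0.

Hence the Betti numbers are b_0 = 1, b_1 = 1, b_2 = 0.

b_0 = 1, b_1 = 1, b_2 = 0.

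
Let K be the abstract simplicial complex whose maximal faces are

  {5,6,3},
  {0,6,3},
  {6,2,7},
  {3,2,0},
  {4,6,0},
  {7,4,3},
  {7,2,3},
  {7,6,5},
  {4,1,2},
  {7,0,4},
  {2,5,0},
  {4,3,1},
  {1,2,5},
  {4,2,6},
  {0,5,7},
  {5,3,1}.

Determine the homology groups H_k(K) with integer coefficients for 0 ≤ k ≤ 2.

Fix the vertex order 0 < 1 < 2 < 3 < 4 < 5 < 6 < 7 and write every simplex with vertices in increasing order. Then dim K = 2 and the simplices of K are:

  0-simplices (8): [0], [1], [2], [3], [4], [5], [6], [7]
  1-simplices (24): (24 of them)
  2-simplices (16): [0,2,3], [0,2,5], [0,3,6], [0,4,6], [0,4,7], [0,5,7], [1,2,4], [1,2,5], [1,3,4], [1,3,5], [2,3,7], [2,4,6], [2,6,7], [3,4,7], [3,5,6], [5,6,7]

giving chain groups C_0 ≅ Z^8, C_1 ≅ Z^24, C_2 ≅ Z^16.

∂_1: C_1 → C_0 sends each edge [p,q] (with p < q) to q − p. For instance
  ∂[0,7] = [7] − [0].
As a 8×24 matrix over Z this has rank 7, with invariant factors (1,1,1,1,1,1,1).

∂_2: C_2 → C_1 maps a triangle to the signed sum of its edges. For instance
  ∂[0,5,7] = [5,7] − [0,7] + [0,5],
  ∂[0,2,3] = [2,3] − [0,3] + [0,2].
As a 24×16 matrix over Z this has rank 15, with invariant factors (1,1,1,1,1,1,1,1,1,1,1,1,1,1,1).

From H_k ≅ ker(∂_k) / im(∂_{k+1}) we obtain:

  H_0: rank C_0 − rank ∂_1 = 8 − 7 = 1, and the invariant factors of ∂_1 are all 1, so H_0 = Z.
  H_1: rank ker ∂_1 − rank ∂_2 = (24 − 7) − 15 = 2, and the invariant factors of ∂_2 are all 1, so H_1 = Z^2.
  H_2: rank ker ∂_2 − rank ∂_3 = (16 − 15) − 0 = 1, and there is no ∂_3, so H_2 = Z.

H_0 ≅ Z,  H_1 ≅ Z^2,  H_2 ≅ Z.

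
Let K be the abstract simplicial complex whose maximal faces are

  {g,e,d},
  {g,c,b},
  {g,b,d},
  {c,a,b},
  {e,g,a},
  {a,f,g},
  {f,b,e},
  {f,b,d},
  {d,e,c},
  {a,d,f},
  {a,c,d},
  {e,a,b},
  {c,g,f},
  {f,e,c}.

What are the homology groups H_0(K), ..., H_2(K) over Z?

H_0 ≅ Z,  H_1 ≅ Z^2,  H_2 ≅ Z.

Fix the vertex order a < b < c < d < e < f < g and write every simplex with vertices in increasing order. Then dim K = 2 and the simplices of K are:

  0-simplices (7): a, b, c, d, e, f, g
  1-simplices (21): ab, ac, ad, ae, af, ag, bc, bd, be, bf, bg, cd, ce, cf, cg, de, df, dg, ef, eg, fg
  2-simplices (14): abc, abe, acd, adf, aeg, afg, bcg, bdf, bdg, bef, cde, cef, cfg, deg

so the chain groups are C_0 ≅ Z^7, C_1 ≅ Z^21, C_2 ≅ Z^14.

∂_1: C_1 → C_0 maps an edge to its endpoints' difference, ∂[p,q] = q − p.
As a 7×21 matrix over Z this has rank 6, with invariant factors (1,1,1,1,1,1).

The boundary map ∂_2: C_2 → C_1 sends each 2-simplex [p,q,r] to [q,r] − [p,r] + [p,q]. For instance
  ∂adf = df − af + ad,
  ∂cfg = fg − cg + cf.
The 21×14 boundary matrix has rank 13 and Smith normal form diag(1,1,1,1,1,1,1,1,1,1,1,1,1).

From H_k ≅ ker(∂_k) / im(∂_{k+1}) we obtain:

  H_0: rank C_0 − rank ∂_1 = 7 − 6 = 1, and the invariant factors of ∂_1 are all 1, so H_0 = Z.
  H_1: rank ker ∂_1 − rank ∂_2 = (21 − 6) − 13 = 2, and the invariant factors of ∂_2 are all 1, so H_1 = Z^2.
  H_2: rank ker ∂_2 − rank ∂_3 = (14 − 13) − 0 = 1, and there is no ∂_3, so H_2 = Z.

(K is a triangulation of the torus T^2.)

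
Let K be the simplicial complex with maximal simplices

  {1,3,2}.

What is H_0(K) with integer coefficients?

H_0 ≅ Z.

Take the total order 1 < 2 < 3 on the vertex set. Then K (dimension 2) consists of the simplices:

  0-simplices (3): [1], [2], [3]
  1-simplices (3): [1,2], [1,3], [2,3]
  2-simplices (1): [1,2,3]

Hence C_0 ≅ Z^3, C_1 ≅ Z^3, C_2 ≅ Z^1.

The boundary map ∂_1: C_1 → C_0 maps an edge to its endpoints' difference, ∂[p,q] = q − p.
The resulting 3×3 matrix has rank 2, and its Smith normal form has invariant factors (1,1).

The boundary map ∂_2: C_2 → C_1 acts by ∂[p,q,r] = [q,r] − [p,r] + [p,q]. For instance
  ∂[1,2,3] = [2,3] − [1,3] + [1,2].
As a 3×1 matrix over Z this has rank 1, with invariant factors (1).

From H_k ≅ ker(∂_k) / im(∂_{k+1}) we obtain:

  H_0: rank C_0 − rank ∂_1 = 3 − 2 = 1, and the invariant factors of ∂_1 are all 1, so H_0 = Z.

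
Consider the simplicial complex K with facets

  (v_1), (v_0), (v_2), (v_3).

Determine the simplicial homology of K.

We work with the vertex ordering v_0 < v_1 < v_2 < v_3. The simplices of K, each written with vertices in increasing order, are:

  0-simplices (4): [v_0], [v_1], [v_2], [v_3]

giving chain groups C_0 ≅ Z^4.

From H_k ≅ ker(∂_k) / im(∂_{k+1}) we obtain:

  H_0: rank C_0 − rank ∂_1 = 4 − 0 = 4, and there is no ∂_1, so H_0 = Z^4.

(K is a triangulation of a set of 4 points.)

H_0 ≅ Z^4.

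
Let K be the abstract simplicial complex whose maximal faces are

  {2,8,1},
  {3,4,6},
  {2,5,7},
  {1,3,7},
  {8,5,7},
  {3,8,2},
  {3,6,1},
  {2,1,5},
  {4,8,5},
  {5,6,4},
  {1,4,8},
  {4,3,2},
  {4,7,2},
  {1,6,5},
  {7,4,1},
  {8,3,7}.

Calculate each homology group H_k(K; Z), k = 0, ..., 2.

We work with the vertex ordering 1 < 2 < 3 < 4 < 5 < 6 < 7 < 8. The simplices of K, each written with vertices in increasing order, are:

  0-simplices (8): [1], [2], [3], [4], [5], [6], [7], [8]
  1-simplices (24): (24 of them)
  2-simplices (16): [1,2,5], [1,2,8], [1,3,6], [1,3,7], [1,4,7], [1,4,8], [1,5,6], [2,3,4], [2,3,8], [2,4,7], [2,5,7], [3,4,6], [3,7,8], [4,5,6], [4,5,8], [5,7,8]

so the chain groups are C_0 ≅ Z^8, C_1 ≅ Z^24, C_2 ≅ Z^16.

∂_1: C_1 → C_0 maps an edge to its endpoints' difference, ∂[p,q] = q − p. For instance
  ∂[2,5] = [5] − [2].
The 8×24 boundary matrix has rank 7 and Smith normal form diag(1,1,1,1,1,1,1).

Boundary ∂_2: C_2 → C_1 maps a triangle to the signed sum of its edges. For instance
  ∂[3,7,8] = [7,8] − [3,8] + [3,7],
  ∂[1,3,6] = [3,6] − [1,6] + [1,3].
This gives a 24×16 integer matrix of rank 15; reducing to Smith normal form yields diagonal entries (1,1,1,1,1,1,1,1,1,1,1,1,1,1,1).

Computing H_k = (kernel of ∂_k) / (image of ∂_{k+1}):

  H_0: rank C_0 − rank ∂_1 = 8 − 7 = 1, and the invariant factors of ∂_1 are all 1, so H_0 = Z.
  H_1: rank ker ∂_1 − rank ∂_2 = (24 − 7) − 15 = 2, and the invariant factors of ∂_2 are all 1, so H_1 = Z^2.
  H_2: rank ker ∂_2 − rank ∂_3 = (16 − 15) − 0 = 1, and there is no ∂_3, so H_2 = Z.

H_0 = Z,  H_1 = Z^2,  H_2 = Z.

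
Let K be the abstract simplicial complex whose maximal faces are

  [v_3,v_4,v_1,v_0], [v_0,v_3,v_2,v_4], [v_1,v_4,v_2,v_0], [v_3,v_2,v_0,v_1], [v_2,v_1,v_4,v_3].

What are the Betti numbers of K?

b_0 = 1, b_1 = 0, b_2 = 0, b_3 = 1.

K has 5 vertices, 10 edges, 10 triangles, 5 3-simplices.
rank ∂_0 = 0, rank ∂_1 = 4 ⇒ b_0 = 5 − 0 − 4 = 1; all invariant factors of ∂_1 are 1 so no torsion. So H_0 ≅ Z.
rank ∂_1 = 4, rank ∂_2 = 6 ⇒ b_1 = 10 − 4 − 6 = 0; all invariant factors of ∂_2 are 1 so no torsion. So H_1 ≅ 0.
rank ∂_2 = 6, rank ∂_3 = 4 ⇒ b_2 = 10 − 6 − 4 = 0; all invariant factors of ∂_3 are 1 so no torsion. So H_2 ≅ 0.
rank ∂_3 = 4, rank ∂_4 = 0 ⇒ b_3 = 5 − 4 − 0 = 1. So H_3 ≅ Z.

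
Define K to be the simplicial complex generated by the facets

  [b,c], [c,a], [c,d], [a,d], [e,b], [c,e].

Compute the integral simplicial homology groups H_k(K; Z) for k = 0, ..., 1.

H_0 ≅ Z,  H_1 ≅ Z^2.

Fix the vertex order a < b < c < d < e and write every simplex with vertices in increasing order. Then dim K = 1 and the simplices of K are:

  0-simplices (5): a, b, c, d, e
  1-simplices (6): ac, ad, bc, be, cd, ce

Hence C_0 ≅ Z^5, C_1 ≅ Z^6.

Boundary ∂_1: C_1 → C_0 is given by ∂[p,q] = [q] − [p].
The 5×6 boundary matrix has rank 4 and Smith normal form diag(1,1,1,1).

Computing H_k = (kernel of ∂_k) / (image of ∂_{k+1}):

  H_0: rank C_0 − rank ∂_1 = 5 − 4 = 1, and the invariant factors of ∂_1 are all 1, so H_0 = Z.
  H_1: rank ker ∂_1 − rank ∂_2 = (6 − 4) − 0 = 2, and there is no ∂_2, so H_1 = Z^2.

As a check, the Euler characteristic is 5 − 6 = -1, which agrees with 1 − 2 = -1.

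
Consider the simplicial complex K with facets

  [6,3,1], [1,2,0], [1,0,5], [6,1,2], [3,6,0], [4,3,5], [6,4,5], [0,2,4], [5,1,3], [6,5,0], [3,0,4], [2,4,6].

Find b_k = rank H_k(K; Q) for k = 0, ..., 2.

b_0 = 1, b_1 = 0, b_2 = 0.

We work with the vertex ordering 0 < 1 < 2 < 3 < 4 < 5 < 6. The simplices of K, each written with vertices in increasing order, are:

  0-simplices (7): [0], [1], [2], [3], [4], [5], [6]
  1-simplices (18): [0,1], [0,2], [0,3], [0,4], [0,5], [0,6], [1,2], [1,3], [1,5], [1,6], [2,4], [2,6], [3,4], [3,5], [3,6], [4,5], [4,6], [5,6]
  2-simplices (12): [0,1,2], [0,1,5], [0,2,4], [0,3,4], [0,3,6], [0,5,6], [1,2,6], [1,3,5], [1,3,6], [2,4,6], [3,4,5], [4,5,6]

so the chain groups are C_0 ≅ Z^7, C_1 ≅ Z^18, C_2 ≅ Z^12.

The boundary map ∂_1: C_1 → C_0 sends each edge [p,q] (with p < q) to q − p. For instance
  ∂[0,4] = [4] − [0].
As a 7×18 matrix over Z this has rank 6, with invariant factors (1,1,1,1,1,1).

∂_2: C_2 → C_1 maps a triangle to the signed sum of its edges. For instance
  ∂[0,3,4] = [3,4] − [0,4] + [0,3],
  ∂[4,5,6] = [5,6] − [4,6] + [4,5].
The resulting 18×12 matrix has rank 12, and its Smith normal form has invariant factors (1,1,1,1,1,1,1,1,1,1,1,2).

Computing H_k = (kernel of ∂_k) / (image of ∂_{k+1}):

  H_0: rank C_0 − rank ∂_1 = 7 − 6 = 1, and the invariant factors of ∂_1 are all 1, so H_0 ≅ Z.
  H_1: rank ker ∂_1 − rank ∂_2 = (18 − 6) − 12 = 0, and ∂_2 has invariant factor 2 > 1, so H_1 ≅ Z/2.
  H_2: rank ker ∂_2 − rank ∂_3 = (12 − 12) − 0 = 0, and there is no ∂_3, so H_2 ≅ 0.

Hence the Betti numbers are b_0 = 1, b_1 = 0, b_2 = 0.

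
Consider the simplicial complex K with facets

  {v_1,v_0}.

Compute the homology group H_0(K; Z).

Fix the vertex order v_0 < v_1 and write every simplex with vertices in increasing order. Then dim K = 1 and the simplices of K are:

  0-simplices (2): [v_0], [v_1]
  1-simplices (1): [v_0,v_1]

Hence C_0 ≅ Z^2, C_1 ≅ Z^1.

∂_1: C_1 → C_0 maps an edge to its endpoints' difference, ∂[p,q] = q − p.
This gives a 2×1 integer matrix of rank 1; reducing to Smith normal form yields diagonal entries (1).

Reading off H_k = ker ∂_k / im ∂_{k+1}:

  H_0: rank C_0 − rank ∂_1 = 2 − 1 = 1, and the invariant factors of ∂_1 are all 1, so H_0 ≅ Z.

(K is a triangulation of the 1-simplex.)

H_0 ≅ Z.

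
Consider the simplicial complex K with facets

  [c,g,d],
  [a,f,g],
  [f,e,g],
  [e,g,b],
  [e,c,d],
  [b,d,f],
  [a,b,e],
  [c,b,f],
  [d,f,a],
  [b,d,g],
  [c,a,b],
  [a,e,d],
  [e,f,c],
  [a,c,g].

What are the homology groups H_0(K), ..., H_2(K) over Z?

H_0 ≅ Z,  H_1 ≅ Z^2,  H_2 ≅ Z.

Fix the vertex order a < b < c < d < e < f < g and write every simplex with vertices in increasing order. Then dim K = 2 and the simplices of K are:

  0-simplices (7): a, b, c, d, e, f, g
  1-simplices (21): ab, ac, ad, ae, af, ag, bc, bd, be, bf, bg, cd, ce, cf, cg, de, df, dg, ef, eg, fg
  2-simplices (14): abc, abe, acg, ade, adf, afg, bcf, bdf, bdg, beg, cde, cdg, cef, efg

so the chain groups are C_0 ≅ Z^7, C_1 ≅ Z^21, C_2 ≅ Z^14.

Boundary ∂_1: C_1 → C_0 sends each edge [p,q] (with p < q) to q − p.
This gives a 7×21 integer matrix of rank 6; reducing to Smith normal form yields diagonal entries (1,1,1,1,1,1).

The boundary map ∂_2: C_2 → C_1 maps a triangle to the signed sum of its edges. For instance
  ∂abe = be − ae + ab,
  ∂afg = fg − ag + af.
The 21×14 boundary matrix has rank 13 and Smith normal form diag(1,1,1,1,1,1,1,1,1,1,1,1,1).

Now H_k = ker ∂_k / im ∂_{k+1}, so:

  H_0: rank C_0 − rank ∂_1 = 7 − 6 = 1, and the invariant factors of ∂_1 are all 1, so H_0 = Z.
  H_1: rank ker ∂_1 − rank ∂_2 = (21 − 6) − 13 = 2, and the invariant factors of ∂_2 are all 1, so H_1 = Z^2.
  H_2: rank ker ∂_2 − rank ∂_3 = (14 − 13) − 0 = 1, and there is no ∂_3, so H_2 = Z.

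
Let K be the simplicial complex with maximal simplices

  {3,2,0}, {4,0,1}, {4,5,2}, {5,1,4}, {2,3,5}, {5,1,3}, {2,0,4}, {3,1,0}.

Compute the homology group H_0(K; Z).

We work with the vertex ordering 0 < 1 < 2 < 3 < 4 < 5. The simplices of K, each written with vertices in increasing order, are:

  0-simplices (6): [0], [1], [2], [3], [4], [5]
  1-simplices (12): [0,1], [0,2], [0,3], [0,4], [1,3], [1,4], [1,5], [2,3], [2,4], [2,5], [3,5], [4,5]
  2-simplices (8): [0,1,3], [0,1,4], [0,2,3], [0,2,4], [1,3,5], [1,4,5], [2,3,5], [2,4,5]

so the chain groups are C_0 ≅ Z^6, C_1 ≅ Z^12, C_2 ≅ Z^8.

∂_1: C_1 → C_0 sends each edge [p,q] (with p < q) to q − p.
As a 6×12 matrix over Z this has rank 5, with invariant factors (1,1,1,1,1).

The boundary map ∂_2: C_2 → C_1 sends each 2-simplex [p,q,r] to [q,r] − [p,r] + [p,q]. For instance
  ∂[2,3,5] = [3,5] − [2,5] + [2,3],
  ∂[1,3,5] = [3,5] − [1,5] + [1,3].
The 12×8 boundary matrix has rank 7 and Smith normal form diag(1,1,1,1,1,1,1).

Now H_k = ker ∂_k / im ∂_{k+1}, so:

  H_0: rank C_0 − rank ∂_1 = 6 − 5 = 1, and the invariant factors of ∂_1 are all 1, so H_0 = Z.

(K is a triangulation of the 2-sphere S^2.)

H_0 ≅ Z.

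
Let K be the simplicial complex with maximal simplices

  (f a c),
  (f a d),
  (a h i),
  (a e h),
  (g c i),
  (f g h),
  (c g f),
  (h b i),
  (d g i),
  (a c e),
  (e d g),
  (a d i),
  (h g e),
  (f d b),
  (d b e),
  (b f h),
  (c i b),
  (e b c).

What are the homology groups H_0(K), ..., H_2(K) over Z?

H_0 = Z,  H_1 = Z^2,  H_2 = Z.

We work with the vertex ordering a < b < c < d < e < f < g < h < i. The simplices of K, each written with vertices in increasing order, are:

  0-simplices (9): a, b, c, d, e, f, g, h, i
  1-simplices (27): ac, ad, ae, af, ah, ai, bc, bd, be, bf, bh, bi, ce, cf, cg, ci, de, df, dg, di, eg, eh, fg, fh, gh, gi, hi
  2-simplices (18): ace, acf, adf, adi, aeh, ahi, bce, bci, bde, bdf, bfh, bhi, cfg, cgi, deg, dgi, egh, fgh

so the chain groups are C_0 ≅ Z^9, C_1 ≅ Z^27, C_2 ≅ Z^18.

The boundary map ∂_1: C_1 → C_0 sends each edge [p,q] (with p < q) to q − p. For instance
  ∂bf = f − b.
This gives a 9×27 integer matrix of rank 8; reducing to Smith normal form yields diagonal entries (1,1,1,1,1,1,1,1).

∂_2: C_2 → C_1 maps a triangle to the signed sum of its edges. For instance
  ∂adi = di − ai + ad,
  ∂bce = ce − be + bc.
The resulting 27×18 matrix has rank 17, and its Smith normal form has invariant factors (1,1,1,1,1,1,1,1,1,1,1,1,1,1,1,1,1).

Now H_k = ker ∂_k / im ∂_{k+1}, so:

  H_0: rank C_0 − rank ∂_1 = 9 − 8 = 1, and the invariant factors of ∂_1 are all 1, so H_0 = Z.
  H_1: rank ker ∂_1 − rank ∂_2 = (27 − 8) − 17 = 2, and the invariant factors of ∂_2 are all 1, so H_1 = Z^2.
  H_2: rank ker ∂_2 − rank ∂_3 = (18 − 17) − 0 = 1, and there is no ∂_3, so H_2 = Z.

(K is a triangulation of the torus T^2.)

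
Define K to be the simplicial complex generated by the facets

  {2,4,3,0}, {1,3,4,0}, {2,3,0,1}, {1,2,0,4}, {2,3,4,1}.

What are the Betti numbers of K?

We work with the vertex ordering 0 < 1 < 2 < 3 < 4. The simplices of K, each written with vertices in increasing order, are:

  0-simplices (5): [0], [1], [2], [3], [4]
  1-simplices (10): [0,1], [0,2], [0,3], [0,4], [1,2], [1,3], [1,4], [2,3], [2,4], [3,4]
  2-simplices (10): [0,1,2], [0,1,3], [0,1,4], [0,2,3], [0,2,4], [0,3,4], [1,2,3], [1,2,4], [1,3,4], [2,3,4]
  3-simplices (5): [0,1,2,3], [0,1,2,4], [0,1,3,4], [0,2,3,4], [1,2,3,4]

so the chain groups are C_0 ≅ Z^5, C_1 ≅ Z^10, C_2 ≅ Z^10, C_3 ≅ Z^5.

∂_1: C_1 → C_0 sends each edge [p,q] (with p < q) to q − p. For instance
  ∂[2,4] = [4] − [2].
This gives a 5×10 integer matrix of rank 4; reducing to Smith normal form yields diagonal entries (1,1,1,1).

Boundary ∂_2: C_2 → C_1 acts by ∂[p,q,r] = [q,r] − [p,r] + [p,q]. For instance
  ∂[0,1,3] = [1,3] − [0,3] + [0,1],
  ∂[0,2,4] = [2,4] − [0,4] + [0,2].
As a 10×10 matrix over Z this has rank 6, with invariant factors (1,1,1,1,1,1).

Boundary ∂_3: C_3 → C_2 sends each 3-simplex σ to the alternating sum Σ_i (−1)^i (σ with its i-th vertex removed). For instance
  ∂[0,1,2,3] = [1,2,3] − [0,2,3] + [0,1,3] − [0,1,2],
  ∂[0,2,3,4] = [2,3,4] − [0,3,4] + [0,2,4] − [0,2,3].
As a 10×5 matrix over Z this has rank 4, with invariant factors (1,1,1,1).

From H_k ≅ ker(∂_k) / im(∂_{k+1}) we obtain:

  H_0: rank C_0 − rank ∂_1 = 5 − 4 = 1, and the invariant factors of ∂_1 are all 1, so H_0 ≅ Z.
  H_1: rank ker ∂_1 − rank ∂_2 = (10 − 4) − 6 = 0, and the invariant factors of ∂_2 are all 1, so H_1 ≅ 0.
  H_2: rank ker ∂_2 − rank ∂_3 = (10 − 6) − 4 = 0, and the invariant factors of ∂_3 are all 1, so H_2 ≅ 0.
  H_3: rank ker ∂_3 − rank ∂_4 = (5 − 4) − 0 = 1, and there is no ∂_4, so H_3 ≅ Z.

As a check, the Euler characteristic is 5 − 10 + 10 − 5 = 0, which agrees with 1 − 0 + 0 − 1 = 0.

Hence the Betti numbers are b_0 = 1, b_1 = 0, b_2 = 0, b_3 = 1.

b_0 = 1, b_1 = 0, b_2 = 0, b_3 = 1.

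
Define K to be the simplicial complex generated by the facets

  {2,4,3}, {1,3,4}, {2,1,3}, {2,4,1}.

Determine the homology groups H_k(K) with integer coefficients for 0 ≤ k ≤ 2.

Take the total order 1 < 2 < 3 < 4 on the vertex set. Then K (dimension 2) consists of the simplices:

  0-simplices (4): [1], [2], [3], [4]
  1-simplices (6): [1,2], [1,3], [1,4], [2,3], [2,4], [3,4]
  2-simplices (4): [1,2,3], [1,2,4], [1,3,4], [2,3,4]

so the chain groups are C_0 ≅ Z^4, C_1 ≅ Z^6, C_2 ≅ Z^4.

The boundary map ∂_1: C_1 → C_0 maps an edge to its endpoints' difference, ∂[p,q] = q − p. For instance
  ∂[3,4] = [4] − [3].
The resulting 4×6 matrix has rank 3, and its Smith normal form has invariant factors (1,1,1).

∂_2: C_2 → C_1 sends each 2-simplex [p,q,r] to [q,r] − [p,r] + [p,q]. For instance
  ∂[1,3,4] = [3,4] − [1,4] + [1,3],
  ∂[1,2,4] = [2,4] − [1,4] + [1,2].
As a 6×4 matrix over Z this has rank 3, with invariant factors (1,1,1).

Computing H_k = (kernel of ∂_k) / (image of ∂_{k+1}):

  H_0: rank C_0 − rank ∂_1 = 4 − 3 = 1, and the invariant factors of ∂_1 are all 1, so H_0 ≅ Z.
  H_1: rank ker ∂_1 − rank ∂_2 = (6 − 3) − 3 = 0, and the invariant factors of ∂_2 are all 1, so H_1 ≅ 0.
  H_2: rank ker ∂_2 − rank ∂_3 = (4 − 3) − 0 = 1, and there is no ∂_3, so H_2 ≅ Z.

As a check, the Euler characteristic is 4 − 6 + 4 = 2, which agrees with 1 − 0 + 1 = 2.

H_0 ≅ Z,  H_1 = 0,  H_2 ≅ Z.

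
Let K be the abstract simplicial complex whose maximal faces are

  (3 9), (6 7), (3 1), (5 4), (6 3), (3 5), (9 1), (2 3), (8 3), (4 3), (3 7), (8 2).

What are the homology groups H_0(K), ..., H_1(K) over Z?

Take the total order 1 < 2 < 3 < 4 < 5 < 6 < 7 < 8 < 9 on the vertex set. Then K (dimension 1) consists of the simplices:

  0-simplices (9): [1], [2], [3], [4], [5], [6], [7], [8], [9]
  1-simplices (12): [1,3], [1,9], [2,3], [2,8], [3,4], [3,5], [3,6], [3,7], [3,8], [3,9], [4,5], [6,7]

so the chain groups are C_0 ≅ Z^9, C_1 ≅ Z^12.

The boundary map ∂_1: C_1 → C_0 is given by ∂[p,q] = [q] − [p]. For instance
  ∂[6,7] = [7] − [6].
As a 9×12 matrix over Z this has rank 8, with invariant factors (1,1,1,1,1,1,1,1).

From H_k ≅ ker(∂_k) / im(∂_{k+1}) we obtain:

  H_0: rank C_0 − rank ∂_1 = 9 − 8 = 1, and the invariant factors of ∂_1 are all 1, so H_0 = Z.
  H_1: rank ker ∂_1 − rank ∂_2 = (12 − 8) − 0 = 4, and there is no ∂_2, so H_1 = Z^4.

H_0 ≅ Z,  H_1 ≅ Z^4.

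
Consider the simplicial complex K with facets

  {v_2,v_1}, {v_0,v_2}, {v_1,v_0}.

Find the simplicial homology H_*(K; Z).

H_0 ≅ Z,  H_1 ≅ Z.

Take the total order v_0 < v_1 < v_2 on the vertex set. Then K (dimension 1) consists of the simplices:

  0-simplices (3): [v_0], [v_1], [v_2]
  1-simplices (3): [v_0,v_1], [v_0,v_2], [v_1,v_2]

so the chain groups are C_0 ≅ Z^3, C_1 ≅ Z^3.

Boundary ∂_1: C_1 → C_0 sends each edge [p,q] (with p < q) to q − p.
The 3×3 boundary matrix has rank 2 and Smith normal form diag(1,1).

Now H_k = ker ∂_k / im ∂_{k+1}, so:

  H_0: rank C_0 − rank ∂_1 = 3 − 2 = 1, and the invariant factors of ∂_1 are all 1, so H_0 = Z.
  H_1: rank ker ∂_1 − rank ∂_2 = (3 − 2) − 0 = 1, and there is no ∂_2, so H_1 = Z.

As a check, the Euler characteristic is 3 − 3 = 0, which agrees with 1 − 1 = 0.
(K is a triangulation of the circle S^1.)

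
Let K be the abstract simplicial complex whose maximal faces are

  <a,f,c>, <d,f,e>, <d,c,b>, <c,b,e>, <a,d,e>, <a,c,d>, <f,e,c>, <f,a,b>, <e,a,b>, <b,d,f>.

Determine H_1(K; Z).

Take the total order a < b < c < d < e < f on the vertex set. Then K (dimension 2) consists of the simplices:

  0-simplices (6): a, b, c, d, e, f
  1-simplices (15): ab, ac, ad, ae, af, bc, bd, be, bf, cd, ce, cf, de, df, ef
  2-simplices (10): abe, abf, acd, acf, ade, bcd, bce, bdf, cef, def

so the chain groups are C_0 ≅ Z^6, C_1 ≅ Z^15, C_2 ≅ Z^10.

∂_1: C_1 → C_0 maps an edge to its endpoints' difference, ∂[p,q] = q − p.
The 6×15 boundary matrix has rank 5 and Smith normal form diag(1,1,1,1,1).

Boundary ∂_2: C_2 → C_1 acts by ∂[p,q,r] = [q,r] − [p,r] + [p,q]. For instance
  ∂ade = de − ae + ad,
  ∂abf = bf − af + ab.
This gives a 15×10 integer matrix of rank 10; reducing to Smith normal form yields diagonal entries (1,1,1,1,1,1,1,1,1,2).

Reading off H_k = ker ∂_k / im ∂_{k+1}:

  H_1: rank ker ∂_1 − rank ∂_2 = (15 − 5) − 10 = 0, and ∂_2 has invariant factor 2 > 1, so H_1 = Z/2.

H_1 = Z/2.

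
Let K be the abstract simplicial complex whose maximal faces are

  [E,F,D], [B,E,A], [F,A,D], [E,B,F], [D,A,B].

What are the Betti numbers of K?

b_0 = 1, b_1 = 1, b_2 = 0.

We work with the vertex ordering A < B < D < E < F. The simplices of K, each written with vertices in increasing order, are:

  0-simplices (5): A, B, D, E, F
  1-simplices (10): AB, AD, AE, AF, BD, BE, BF, DE, DF, EF
  2-simplices (5): ABD, ABE, ADF, BEF, DEF

giving chain groups C_0 ≅ Z^5, C_1 ≅ Z^10, C_2 ≅ Z^5.

∂_1: C_1 → C_0 sends each edge [p,q] (with p < q) to q − p.
As a 5×10 matrix over Z this has rank 4, with invariant factors (1,1,1,1).

∂_2: C_2 → C_1 maps a triangle to the signed sum of its edges. For instance
  ∂BEF = EF − BF + BE,
  ∂ABE = BE − AE + AB.
As a 10×5 matrix over Z this has rank 5, with invariant factors (1,1,1,1,1).

Computing H_k = (kernel of ∂_k) / (image of ∂_{k+1}):

  H_0: rank C_0 − rank ∂_1 = 5 − 4 = 1, and the invariant factors of ∂_1 are all 1, so H_0 ≅ Z.
  H_1: rank ker ∂_1 − rank ∂_2 = (10 − 4) − 5 = 1, and the invariant factors of ∂_2 are all 1, so H_1 ≅ Z.
  H_2: rank ker ∂_2 − rank ∂_3 = (5 − 5) − 0 = 0, and there is no ∂_3, so H_2 ≅ 0.

As a check, the Euler characteristic is 5 − 10 + 5 = 0, which agrees with 1 − 1 + 0 = 0.
(K is a triangulation of the Möbius band.)

Hence the Betti numbers are b_0 = 1, b_1 = 1, b_2 = 0.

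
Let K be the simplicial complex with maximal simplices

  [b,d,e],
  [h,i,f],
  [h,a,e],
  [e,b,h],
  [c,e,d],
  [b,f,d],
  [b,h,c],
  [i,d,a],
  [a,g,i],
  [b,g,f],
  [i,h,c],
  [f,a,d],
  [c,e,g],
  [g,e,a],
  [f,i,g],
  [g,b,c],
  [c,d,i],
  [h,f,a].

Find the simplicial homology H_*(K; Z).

Fix the vertex order a < b < c < d < e < f < g < h < i and write every simplex with vertices in increasing order. Then dim K = 2 and the simplices of K are:

  0-simplices (9): a, b, c, d, e, f, g, h, i
  1-simplices (27): ad, ae, af, ag, ah, ai, bc, bd, be, bf, bg, bh, cd, ce, cg, ch, ci, de, df, di, eg, eh, fg, fh, fi, gi, hi
  2-simplices (18): adf, adi, aeg, aeh, afh, agi, bcg, bch, bde, bdf, beh, bfg, cde, cdi, ceg, chi, fgi, fhi

Hence C_0 ≅ Z^9, C_1 ≅ Z^27, C_2 ≅ Z^18.

The boundary map ∂_1: C_1 → C_0 sends each edge [p,q] (with p < q) to q − p. For instance
  ∂ci = i − c.
The 9×27 boundary matrix has rank 8 and Smith normal form diag(1,1,1,1,1,1,1,1).

Boundary ∂_2: C_2 → C_1 maps a triangle to the signed sum of its edges. For instance
  ∂adf = df − af + ad,
  ∂aeh = eh − ah + ae.
As a 27×18 matrix over Z this has rank 18, with invariant factors (1,1,1,1,1,1,1,1,1,1,1,1,1,1,1,1,1,2).

Reading off H_k = ker ∂_k / im ∂_{k+1}:

  H_0: rank C_0 − rank ∂_1 = 9 − 8 = 1, and the invariant factors of ∂_1 are all 1, so H_0 ≅ Z.
  H_1: rank ker ∂_1 − rank ∂_2 = (27 − 8) − 18 = 1, and ∂_2 has invariant factor 2 > 1, so H_1 ≅ Z ⊕ Z/2.
  H_2: rank ker ∂_2 − rank ∂_3 = (18 − 18) − 0 = 0, and there is no ∂_3, so H_2 ≅ 0.

H_0 ≅ Z,  H_1 ≅ Z ⊕ Z/2,  H_2 = 0.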